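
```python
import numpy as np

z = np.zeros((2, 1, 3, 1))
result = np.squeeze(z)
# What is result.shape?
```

(2, 3)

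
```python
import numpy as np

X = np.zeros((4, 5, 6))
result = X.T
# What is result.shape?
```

(6, 5, 4)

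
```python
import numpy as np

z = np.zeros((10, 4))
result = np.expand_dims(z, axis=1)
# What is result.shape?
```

(10, 1, 4)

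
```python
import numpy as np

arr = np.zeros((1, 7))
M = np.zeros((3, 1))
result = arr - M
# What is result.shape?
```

(3, 7)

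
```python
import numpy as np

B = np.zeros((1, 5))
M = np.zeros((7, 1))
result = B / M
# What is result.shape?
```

(7, 5)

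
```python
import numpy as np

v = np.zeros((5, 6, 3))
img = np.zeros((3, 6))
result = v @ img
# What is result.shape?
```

(5, 6, 6)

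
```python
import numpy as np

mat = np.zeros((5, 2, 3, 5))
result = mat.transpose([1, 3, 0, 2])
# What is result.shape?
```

(2, 5, 5, 3)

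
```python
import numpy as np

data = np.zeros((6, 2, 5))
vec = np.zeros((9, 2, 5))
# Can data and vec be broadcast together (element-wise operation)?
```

No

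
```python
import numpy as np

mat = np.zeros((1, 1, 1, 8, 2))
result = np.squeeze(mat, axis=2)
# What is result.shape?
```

(1, 1, 8, 2)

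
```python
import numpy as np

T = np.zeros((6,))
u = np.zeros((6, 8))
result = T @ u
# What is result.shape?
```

(8,)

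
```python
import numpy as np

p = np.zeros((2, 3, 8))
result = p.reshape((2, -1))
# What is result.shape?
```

(2, 24)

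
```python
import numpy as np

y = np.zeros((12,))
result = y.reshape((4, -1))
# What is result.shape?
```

(4, 3)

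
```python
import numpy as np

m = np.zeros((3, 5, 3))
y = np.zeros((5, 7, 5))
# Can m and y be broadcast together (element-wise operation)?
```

No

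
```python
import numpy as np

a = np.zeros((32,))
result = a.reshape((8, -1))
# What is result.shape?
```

(8, 4)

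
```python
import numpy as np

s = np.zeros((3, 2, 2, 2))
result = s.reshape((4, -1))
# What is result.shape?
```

(4, 6)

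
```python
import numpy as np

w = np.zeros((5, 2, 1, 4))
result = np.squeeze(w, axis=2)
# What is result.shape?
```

(5, 2, 4)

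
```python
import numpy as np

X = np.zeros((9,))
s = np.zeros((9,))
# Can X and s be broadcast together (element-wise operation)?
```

Yes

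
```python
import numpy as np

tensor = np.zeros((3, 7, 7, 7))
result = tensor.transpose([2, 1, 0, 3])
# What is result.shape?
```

(7, 7, 3, 7)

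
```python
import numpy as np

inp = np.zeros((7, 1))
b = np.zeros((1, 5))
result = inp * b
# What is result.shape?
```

(7, 5)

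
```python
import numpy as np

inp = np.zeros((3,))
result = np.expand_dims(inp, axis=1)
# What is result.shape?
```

(3, 1)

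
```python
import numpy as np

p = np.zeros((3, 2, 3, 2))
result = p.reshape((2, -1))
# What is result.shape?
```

(2, 18)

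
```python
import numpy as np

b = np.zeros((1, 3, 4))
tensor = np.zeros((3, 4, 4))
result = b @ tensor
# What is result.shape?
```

(3, 3, 4)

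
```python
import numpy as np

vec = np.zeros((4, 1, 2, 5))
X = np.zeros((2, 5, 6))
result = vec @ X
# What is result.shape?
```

(4, 2, 2, 6)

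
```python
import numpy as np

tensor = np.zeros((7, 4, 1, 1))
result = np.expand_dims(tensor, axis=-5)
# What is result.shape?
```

(1, 7, 4, 1, 1)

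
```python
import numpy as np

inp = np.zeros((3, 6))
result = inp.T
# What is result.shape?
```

(6, 3)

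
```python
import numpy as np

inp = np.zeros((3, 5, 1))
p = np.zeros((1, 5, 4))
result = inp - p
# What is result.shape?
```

(3, 5, 4)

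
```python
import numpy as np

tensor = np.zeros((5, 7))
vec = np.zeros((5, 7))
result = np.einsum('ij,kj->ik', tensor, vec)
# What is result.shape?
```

(5, 5)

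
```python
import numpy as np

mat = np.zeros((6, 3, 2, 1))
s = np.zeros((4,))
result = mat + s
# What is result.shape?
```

(6, 3, 2, 4)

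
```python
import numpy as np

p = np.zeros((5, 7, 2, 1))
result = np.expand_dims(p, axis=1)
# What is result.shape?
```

(5, 1, 7, 2, 1)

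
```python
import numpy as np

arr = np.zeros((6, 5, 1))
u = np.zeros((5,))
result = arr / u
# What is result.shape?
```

(6, 5, 5)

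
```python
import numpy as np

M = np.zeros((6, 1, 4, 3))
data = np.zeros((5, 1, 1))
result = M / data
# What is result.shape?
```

(6, 5, 4, 3)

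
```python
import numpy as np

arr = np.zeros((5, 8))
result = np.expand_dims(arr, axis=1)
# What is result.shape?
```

(5, 1, 8)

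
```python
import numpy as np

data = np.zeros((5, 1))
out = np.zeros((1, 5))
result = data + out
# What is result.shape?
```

(5, 5)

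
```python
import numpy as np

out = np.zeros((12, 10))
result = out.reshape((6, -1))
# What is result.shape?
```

(6, 20)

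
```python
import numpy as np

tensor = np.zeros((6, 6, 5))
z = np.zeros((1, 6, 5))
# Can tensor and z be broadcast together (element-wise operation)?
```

Yes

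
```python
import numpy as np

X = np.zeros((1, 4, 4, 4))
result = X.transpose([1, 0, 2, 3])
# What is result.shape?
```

(4, 1, 4, 4)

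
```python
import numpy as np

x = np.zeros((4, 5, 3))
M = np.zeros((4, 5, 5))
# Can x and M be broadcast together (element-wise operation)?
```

No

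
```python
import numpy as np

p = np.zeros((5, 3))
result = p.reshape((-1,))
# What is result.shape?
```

(15,)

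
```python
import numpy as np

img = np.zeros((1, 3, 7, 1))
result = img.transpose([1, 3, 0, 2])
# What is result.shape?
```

(3, 1, 1, 7)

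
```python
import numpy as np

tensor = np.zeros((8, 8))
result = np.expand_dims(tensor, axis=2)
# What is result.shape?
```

(8, 8, 1)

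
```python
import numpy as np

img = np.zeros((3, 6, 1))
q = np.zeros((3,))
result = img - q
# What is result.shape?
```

(3, 6, 3)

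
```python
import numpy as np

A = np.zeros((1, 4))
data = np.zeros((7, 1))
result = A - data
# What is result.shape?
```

(7, 4)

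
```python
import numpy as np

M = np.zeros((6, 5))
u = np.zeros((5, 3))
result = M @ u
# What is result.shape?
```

(6, 3)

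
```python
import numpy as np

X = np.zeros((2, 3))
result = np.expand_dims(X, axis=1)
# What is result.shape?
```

(2, 1, 3)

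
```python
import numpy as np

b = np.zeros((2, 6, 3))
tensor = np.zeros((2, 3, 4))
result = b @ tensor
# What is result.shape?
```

(2, 6, 4)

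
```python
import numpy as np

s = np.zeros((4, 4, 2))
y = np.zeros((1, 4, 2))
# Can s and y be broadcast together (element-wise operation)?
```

Yes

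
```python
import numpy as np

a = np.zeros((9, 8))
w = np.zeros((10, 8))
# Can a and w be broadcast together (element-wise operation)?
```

No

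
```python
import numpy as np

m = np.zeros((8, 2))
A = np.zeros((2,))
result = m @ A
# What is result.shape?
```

(8,)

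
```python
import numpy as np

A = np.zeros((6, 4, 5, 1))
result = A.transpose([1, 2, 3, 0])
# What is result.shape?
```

(4, 5, 1, 6)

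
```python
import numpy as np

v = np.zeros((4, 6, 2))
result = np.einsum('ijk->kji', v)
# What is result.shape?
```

(2, 6, 4)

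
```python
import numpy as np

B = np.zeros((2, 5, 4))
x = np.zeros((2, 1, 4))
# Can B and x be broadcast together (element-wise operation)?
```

Yes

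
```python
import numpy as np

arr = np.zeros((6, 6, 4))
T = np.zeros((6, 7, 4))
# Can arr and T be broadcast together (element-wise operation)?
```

No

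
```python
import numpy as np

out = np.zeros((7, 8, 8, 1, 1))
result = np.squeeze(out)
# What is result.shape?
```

(7, 8, 8)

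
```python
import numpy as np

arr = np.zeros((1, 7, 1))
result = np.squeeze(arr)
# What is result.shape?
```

(7,)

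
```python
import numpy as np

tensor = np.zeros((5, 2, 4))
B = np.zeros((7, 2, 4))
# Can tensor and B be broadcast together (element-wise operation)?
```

No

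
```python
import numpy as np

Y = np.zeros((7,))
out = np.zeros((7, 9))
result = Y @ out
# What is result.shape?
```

(9,)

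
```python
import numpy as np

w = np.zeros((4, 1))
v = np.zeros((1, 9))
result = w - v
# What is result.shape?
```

(4, 9)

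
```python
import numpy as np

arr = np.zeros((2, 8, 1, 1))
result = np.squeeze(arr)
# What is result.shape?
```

(2, 8)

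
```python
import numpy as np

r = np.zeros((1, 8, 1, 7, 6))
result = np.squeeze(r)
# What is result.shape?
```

(8, 7, 6)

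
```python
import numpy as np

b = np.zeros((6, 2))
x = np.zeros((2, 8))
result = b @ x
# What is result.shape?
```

(6, 8)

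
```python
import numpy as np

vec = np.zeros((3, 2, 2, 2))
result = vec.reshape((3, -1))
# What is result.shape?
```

(3, 8)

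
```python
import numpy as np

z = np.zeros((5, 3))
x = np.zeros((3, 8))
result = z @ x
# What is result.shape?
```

(5, 8)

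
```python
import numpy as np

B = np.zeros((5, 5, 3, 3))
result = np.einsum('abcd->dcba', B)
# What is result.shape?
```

(3, 3, 5, 5)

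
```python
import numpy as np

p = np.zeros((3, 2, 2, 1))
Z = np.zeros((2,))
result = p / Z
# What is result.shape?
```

(3, 2, 2, 2)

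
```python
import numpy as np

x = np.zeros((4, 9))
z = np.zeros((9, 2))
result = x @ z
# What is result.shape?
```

(4, 2)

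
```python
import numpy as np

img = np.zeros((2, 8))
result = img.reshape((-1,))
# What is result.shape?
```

(16,)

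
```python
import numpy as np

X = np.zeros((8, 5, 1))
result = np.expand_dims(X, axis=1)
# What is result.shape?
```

(8, 1, 5, 1)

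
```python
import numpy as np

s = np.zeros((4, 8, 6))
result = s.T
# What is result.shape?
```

(6, 8, 4)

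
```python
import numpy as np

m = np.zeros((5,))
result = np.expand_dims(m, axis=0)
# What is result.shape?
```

(1, 5)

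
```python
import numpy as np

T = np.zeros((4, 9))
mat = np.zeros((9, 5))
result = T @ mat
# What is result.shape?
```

(4, 5)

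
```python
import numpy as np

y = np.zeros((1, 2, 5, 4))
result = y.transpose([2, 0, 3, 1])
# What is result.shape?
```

(5, 1, 4, 2)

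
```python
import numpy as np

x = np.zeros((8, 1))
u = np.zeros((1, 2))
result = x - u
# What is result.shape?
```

(8, 2)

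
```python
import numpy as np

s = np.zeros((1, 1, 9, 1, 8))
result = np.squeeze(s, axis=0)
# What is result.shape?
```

(1, 9, 1, 8)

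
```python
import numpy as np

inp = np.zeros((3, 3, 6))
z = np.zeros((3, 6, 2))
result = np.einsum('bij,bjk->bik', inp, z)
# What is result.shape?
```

(3, 3, 2)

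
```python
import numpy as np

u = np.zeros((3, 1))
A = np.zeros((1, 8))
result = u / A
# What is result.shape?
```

(3, 8)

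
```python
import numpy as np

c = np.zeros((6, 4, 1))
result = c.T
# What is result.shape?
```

(1, 4, 6)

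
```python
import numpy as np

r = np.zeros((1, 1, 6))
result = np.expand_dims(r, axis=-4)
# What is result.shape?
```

(1, 1, 1, 6)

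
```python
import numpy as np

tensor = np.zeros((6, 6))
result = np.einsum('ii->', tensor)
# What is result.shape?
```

()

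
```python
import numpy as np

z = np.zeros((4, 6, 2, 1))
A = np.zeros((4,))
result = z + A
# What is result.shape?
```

(4, 6, 2, 4)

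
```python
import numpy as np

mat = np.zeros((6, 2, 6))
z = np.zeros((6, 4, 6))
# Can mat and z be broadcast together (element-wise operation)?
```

No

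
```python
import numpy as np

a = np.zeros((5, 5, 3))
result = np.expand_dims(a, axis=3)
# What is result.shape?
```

(5, 5, 3, 1)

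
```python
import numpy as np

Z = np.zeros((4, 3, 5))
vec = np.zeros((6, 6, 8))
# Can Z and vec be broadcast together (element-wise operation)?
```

No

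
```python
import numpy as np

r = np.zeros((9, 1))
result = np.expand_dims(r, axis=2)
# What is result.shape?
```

(9, 1, 1)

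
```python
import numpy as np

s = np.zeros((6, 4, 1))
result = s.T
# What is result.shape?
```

(1, 4, 6)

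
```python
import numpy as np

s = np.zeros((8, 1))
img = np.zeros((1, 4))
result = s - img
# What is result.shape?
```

(8, 4)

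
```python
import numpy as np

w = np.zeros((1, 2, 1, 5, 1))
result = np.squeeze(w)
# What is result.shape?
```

(2, 5)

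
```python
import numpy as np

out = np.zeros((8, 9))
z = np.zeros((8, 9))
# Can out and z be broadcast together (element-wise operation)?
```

Yes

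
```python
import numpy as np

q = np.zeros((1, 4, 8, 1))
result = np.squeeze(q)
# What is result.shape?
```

(4, 8)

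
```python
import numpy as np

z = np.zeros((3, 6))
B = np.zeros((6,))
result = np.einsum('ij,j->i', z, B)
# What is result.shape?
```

(3,)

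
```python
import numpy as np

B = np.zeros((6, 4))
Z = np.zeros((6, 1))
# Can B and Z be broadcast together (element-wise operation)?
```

Yes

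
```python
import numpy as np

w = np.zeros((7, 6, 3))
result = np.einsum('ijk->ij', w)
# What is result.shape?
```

(7, 6)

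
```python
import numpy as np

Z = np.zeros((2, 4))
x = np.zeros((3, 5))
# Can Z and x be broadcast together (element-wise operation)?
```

No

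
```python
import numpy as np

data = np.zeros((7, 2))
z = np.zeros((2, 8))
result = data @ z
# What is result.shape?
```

(7, 8)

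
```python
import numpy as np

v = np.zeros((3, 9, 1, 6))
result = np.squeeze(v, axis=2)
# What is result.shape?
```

(3, 9, 6)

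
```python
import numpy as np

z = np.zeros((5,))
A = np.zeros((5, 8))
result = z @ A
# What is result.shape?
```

(8,)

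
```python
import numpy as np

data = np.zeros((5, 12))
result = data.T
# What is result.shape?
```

(12, 5)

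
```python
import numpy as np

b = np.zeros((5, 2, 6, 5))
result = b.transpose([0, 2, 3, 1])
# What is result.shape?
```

(5, 6, 5, 2)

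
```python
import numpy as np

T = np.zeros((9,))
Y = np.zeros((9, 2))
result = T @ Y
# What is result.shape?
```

(2,)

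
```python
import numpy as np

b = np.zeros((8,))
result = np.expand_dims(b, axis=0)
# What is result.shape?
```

(1, 8)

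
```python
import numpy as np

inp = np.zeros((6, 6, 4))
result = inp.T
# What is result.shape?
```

(4, 6, 6)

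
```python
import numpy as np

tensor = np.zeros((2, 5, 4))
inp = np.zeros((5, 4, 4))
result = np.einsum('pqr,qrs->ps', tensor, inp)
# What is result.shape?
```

(2, 4)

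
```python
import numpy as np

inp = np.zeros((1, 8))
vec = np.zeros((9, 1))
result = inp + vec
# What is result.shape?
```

(9, 8)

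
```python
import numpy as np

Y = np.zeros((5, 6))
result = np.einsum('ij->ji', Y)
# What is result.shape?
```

(6, 5)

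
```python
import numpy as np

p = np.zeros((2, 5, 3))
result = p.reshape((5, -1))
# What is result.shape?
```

(5, 6)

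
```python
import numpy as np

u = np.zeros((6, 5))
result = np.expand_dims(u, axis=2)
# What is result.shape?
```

(6, 5, 1)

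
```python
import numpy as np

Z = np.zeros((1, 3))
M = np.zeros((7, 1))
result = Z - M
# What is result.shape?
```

(7, 3)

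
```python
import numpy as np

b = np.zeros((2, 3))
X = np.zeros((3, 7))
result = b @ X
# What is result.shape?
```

(2, 7)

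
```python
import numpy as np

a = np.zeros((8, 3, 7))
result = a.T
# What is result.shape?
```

(7, 3, 8)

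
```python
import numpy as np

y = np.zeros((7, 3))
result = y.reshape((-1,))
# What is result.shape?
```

(21,)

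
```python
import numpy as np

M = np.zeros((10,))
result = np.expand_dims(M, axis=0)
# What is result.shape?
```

(1, 10)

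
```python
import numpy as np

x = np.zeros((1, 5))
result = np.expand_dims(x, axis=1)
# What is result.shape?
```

(1, 1, 5)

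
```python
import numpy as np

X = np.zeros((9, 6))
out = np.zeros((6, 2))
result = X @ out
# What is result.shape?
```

(9, 2)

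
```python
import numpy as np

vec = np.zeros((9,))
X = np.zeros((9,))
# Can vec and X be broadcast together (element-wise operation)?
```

Yes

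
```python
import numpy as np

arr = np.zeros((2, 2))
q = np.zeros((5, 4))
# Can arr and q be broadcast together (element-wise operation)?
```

No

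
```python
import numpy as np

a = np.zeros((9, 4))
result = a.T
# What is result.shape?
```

(4, 9)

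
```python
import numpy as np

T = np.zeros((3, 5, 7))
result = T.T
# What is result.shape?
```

(7, 5, 3)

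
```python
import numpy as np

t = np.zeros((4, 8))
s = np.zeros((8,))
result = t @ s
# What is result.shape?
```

(4,)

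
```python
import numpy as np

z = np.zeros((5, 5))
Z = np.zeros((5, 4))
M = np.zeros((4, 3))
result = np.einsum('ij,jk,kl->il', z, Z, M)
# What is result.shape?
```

(5, 3)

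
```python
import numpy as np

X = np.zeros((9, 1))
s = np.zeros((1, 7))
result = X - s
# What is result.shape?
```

(9, 7)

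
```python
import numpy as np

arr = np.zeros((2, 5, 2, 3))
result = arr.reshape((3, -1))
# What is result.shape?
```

(3, 20)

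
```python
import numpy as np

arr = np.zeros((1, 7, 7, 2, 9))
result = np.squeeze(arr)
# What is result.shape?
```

(7, 7, 2, 9)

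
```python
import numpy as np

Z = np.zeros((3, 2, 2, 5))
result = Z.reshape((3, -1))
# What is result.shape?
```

(3, 20)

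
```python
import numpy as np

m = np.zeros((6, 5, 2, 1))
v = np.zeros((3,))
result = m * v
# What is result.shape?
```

(6, 5, 2, 3)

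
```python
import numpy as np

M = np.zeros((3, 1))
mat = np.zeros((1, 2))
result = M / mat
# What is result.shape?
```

(3, 2)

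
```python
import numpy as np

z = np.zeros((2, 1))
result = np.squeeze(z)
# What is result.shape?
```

(2,)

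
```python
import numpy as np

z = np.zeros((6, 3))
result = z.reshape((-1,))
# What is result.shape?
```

(18,)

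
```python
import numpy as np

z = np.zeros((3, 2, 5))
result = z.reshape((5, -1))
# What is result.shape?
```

(5, 6)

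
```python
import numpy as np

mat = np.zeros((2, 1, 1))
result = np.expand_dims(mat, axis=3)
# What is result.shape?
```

(2, 1, 1, 1)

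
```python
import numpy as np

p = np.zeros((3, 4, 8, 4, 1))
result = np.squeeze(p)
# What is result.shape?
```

(3, 4, 8, 4)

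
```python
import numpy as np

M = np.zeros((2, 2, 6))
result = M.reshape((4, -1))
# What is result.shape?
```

(4, 6)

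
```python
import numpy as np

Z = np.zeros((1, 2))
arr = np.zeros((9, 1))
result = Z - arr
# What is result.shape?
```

(9, 2)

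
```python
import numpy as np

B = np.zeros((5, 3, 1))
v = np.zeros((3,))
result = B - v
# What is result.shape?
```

(5, 3, 3)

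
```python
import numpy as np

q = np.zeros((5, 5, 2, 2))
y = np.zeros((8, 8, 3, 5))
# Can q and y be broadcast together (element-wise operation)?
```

No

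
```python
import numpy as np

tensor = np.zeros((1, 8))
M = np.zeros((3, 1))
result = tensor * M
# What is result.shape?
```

(3, 8)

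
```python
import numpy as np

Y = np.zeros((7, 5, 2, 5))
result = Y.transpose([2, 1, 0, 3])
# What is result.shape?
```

(2, 5, 7, 5)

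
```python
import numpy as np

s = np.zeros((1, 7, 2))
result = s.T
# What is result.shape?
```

(2, 7, 1)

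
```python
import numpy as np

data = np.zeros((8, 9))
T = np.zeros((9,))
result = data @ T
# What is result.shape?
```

(8,)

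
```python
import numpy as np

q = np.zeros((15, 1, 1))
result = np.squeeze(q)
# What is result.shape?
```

(15,)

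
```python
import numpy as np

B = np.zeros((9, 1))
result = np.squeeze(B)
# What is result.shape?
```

(9,)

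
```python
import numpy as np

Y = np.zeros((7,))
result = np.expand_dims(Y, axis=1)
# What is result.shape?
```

(7, 1)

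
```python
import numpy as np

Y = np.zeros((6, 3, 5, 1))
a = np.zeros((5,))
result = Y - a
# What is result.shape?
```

(6, 3, 5, 5)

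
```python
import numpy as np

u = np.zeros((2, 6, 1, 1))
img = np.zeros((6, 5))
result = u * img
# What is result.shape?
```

(2, 6, 6, 5)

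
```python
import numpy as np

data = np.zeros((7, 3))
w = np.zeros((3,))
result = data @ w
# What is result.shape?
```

(7,)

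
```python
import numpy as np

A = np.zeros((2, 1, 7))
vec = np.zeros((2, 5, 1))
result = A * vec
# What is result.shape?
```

(2, 5, 7)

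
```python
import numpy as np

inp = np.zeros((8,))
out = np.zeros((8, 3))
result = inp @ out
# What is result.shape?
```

(3,)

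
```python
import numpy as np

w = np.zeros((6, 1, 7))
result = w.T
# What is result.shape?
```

(7, 1, 6)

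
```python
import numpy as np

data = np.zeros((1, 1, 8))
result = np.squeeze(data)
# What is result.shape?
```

(8,)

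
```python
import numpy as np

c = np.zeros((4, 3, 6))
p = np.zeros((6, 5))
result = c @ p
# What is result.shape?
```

(4, 3, 5)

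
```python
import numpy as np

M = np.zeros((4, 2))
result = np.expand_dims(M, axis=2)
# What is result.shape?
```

(4, 2, 1)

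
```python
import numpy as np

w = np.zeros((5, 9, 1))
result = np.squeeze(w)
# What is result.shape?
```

(5, 9)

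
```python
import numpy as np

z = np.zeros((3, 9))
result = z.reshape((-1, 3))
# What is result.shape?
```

(9, 3)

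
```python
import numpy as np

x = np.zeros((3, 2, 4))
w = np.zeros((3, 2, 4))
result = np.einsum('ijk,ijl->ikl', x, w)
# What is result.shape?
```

(3, 4, 4)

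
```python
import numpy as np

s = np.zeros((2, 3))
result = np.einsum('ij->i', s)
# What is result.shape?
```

(2,)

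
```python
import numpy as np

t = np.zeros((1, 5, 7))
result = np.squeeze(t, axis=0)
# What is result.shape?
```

(5, 7)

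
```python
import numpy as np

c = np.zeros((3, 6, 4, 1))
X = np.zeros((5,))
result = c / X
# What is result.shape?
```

(3, 6, 4, 5)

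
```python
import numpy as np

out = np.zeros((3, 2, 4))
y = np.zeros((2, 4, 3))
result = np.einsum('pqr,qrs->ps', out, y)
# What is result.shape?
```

(3, 3)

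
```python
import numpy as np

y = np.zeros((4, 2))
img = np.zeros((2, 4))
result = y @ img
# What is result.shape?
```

(4, 4)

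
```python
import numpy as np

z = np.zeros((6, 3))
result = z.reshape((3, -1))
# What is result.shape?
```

(3, 6)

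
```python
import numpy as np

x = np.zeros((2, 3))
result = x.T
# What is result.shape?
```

(3, 2)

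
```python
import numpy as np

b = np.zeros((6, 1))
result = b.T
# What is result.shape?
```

(1, 6)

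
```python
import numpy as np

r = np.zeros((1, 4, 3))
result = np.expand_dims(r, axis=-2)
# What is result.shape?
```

(1, 4, 1, 3)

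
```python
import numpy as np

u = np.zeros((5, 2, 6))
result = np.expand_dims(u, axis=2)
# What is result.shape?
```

(5, 2, 1, 6)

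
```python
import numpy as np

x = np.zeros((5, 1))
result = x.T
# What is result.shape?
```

(1, 5)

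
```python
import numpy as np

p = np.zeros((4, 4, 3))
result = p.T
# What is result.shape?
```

(3, 4, 4)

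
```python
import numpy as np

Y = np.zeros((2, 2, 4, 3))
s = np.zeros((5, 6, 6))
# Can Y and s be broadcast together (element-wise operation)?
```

No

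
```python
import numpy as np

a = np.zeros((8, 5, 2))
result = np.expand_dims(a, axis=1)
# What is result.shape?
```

(8, 1, 5, 2)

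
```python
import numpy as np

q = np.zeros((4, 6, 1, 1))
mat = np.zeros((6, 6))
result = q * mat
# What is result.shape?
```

(4, 6, 6, 6)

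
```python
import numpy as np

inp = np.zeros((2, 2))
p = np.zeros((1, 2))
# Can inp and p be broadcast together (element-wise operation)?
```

Yes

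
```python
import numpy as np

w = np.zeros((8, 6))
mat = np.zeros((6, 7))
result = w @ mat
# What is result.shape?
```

(8, 7)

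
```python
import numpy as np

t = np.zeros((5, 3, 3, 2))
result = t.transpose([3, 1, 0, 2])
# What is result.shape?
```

(2, 3, 5, 3)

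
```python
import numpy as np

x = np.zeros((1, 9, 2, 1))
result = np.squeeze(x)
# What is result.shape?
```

(9, 2)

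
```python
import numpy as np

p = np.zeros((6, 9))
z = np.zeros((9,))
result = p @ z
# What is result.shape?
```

(6,)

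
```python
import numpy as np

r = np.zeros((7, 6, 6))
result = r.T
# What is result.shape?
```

(6, 6, 7)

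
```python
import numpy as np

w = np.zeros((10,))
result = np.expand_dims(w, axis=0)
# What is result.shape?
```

(1, 10)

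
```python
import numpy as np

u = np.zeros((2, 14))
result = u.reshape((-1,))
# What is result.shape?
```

(28,)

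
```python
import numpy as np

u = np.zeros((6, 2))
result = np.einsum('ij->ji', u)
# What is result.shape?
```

(2, 6)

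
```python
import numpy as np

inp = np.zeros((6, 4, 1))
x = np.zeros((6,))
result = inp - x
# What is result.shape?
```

(6, 4, 6)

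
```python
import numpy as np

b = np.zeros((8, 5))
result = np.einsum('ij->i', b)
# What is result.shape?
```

(8,)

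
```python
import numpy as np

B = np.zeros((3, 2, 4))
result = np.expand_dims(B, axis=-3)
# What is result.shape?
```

(3, 1, 2, 4)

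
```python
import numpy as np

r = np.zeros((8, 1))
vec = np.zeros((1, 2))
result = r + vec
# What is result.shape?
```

(8, 2)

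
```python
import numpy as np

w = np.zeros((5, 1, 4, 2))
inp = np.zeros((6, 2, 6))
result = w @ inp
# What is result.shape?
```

(5, 6, 4, 6)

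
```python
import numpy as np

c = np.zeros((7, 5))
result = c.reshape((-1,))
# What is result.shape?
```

(35,)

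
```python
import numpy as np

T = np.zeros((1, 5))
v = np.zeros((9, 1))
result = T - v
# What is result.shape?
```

(9, 5)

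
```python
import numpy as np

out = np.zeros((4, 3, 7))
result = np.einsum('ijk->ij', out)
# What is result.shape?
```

(4, 3)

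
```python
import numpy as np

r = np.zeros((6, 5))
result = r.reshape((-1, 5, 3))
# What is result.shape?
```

(2, 5, 3)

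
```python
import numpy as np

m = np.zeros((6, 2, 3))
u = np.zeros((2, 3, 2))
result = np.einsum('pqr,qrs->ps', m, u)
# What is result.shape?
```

(6, 2)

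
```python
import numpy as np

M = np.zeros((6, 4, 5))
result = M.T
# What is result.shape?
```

(5, 4, 6)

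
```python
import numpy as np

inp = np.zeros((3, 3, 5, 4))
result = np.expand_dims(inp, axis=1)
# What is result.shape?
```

(3, 1, 3, 5, 4)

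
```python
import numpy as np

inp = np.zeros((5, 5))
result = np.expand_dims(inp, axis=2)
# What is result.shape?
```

(5, 5, 1)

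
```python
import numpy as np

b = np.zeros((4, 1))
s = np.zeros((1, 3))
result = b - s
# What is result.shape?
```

(4, 3)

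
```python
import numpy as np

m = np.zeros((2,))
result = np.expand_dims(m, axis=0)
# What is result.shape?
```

(1, 2)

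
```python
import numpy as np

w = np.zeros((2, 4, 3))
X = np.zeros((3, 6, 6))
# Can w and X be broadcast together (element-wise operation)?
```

No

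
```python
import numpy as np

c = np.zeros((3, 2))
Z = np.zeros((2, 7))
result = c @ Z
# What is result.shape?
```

(3, 7)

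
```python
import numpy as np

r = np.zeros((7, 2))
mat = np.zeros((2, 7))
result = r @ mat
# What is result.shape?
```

(7, 7)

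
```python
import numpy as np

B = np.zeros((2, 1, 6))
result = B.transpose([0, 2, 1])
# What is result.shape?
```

(2, 6, 1)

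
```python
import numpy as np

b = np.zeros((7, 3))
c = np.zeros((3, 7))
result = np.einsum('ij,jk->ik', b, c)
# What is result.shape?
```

(7, 7)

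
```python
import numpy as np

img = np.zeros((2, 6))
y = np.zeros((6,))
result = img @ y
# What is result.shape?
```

(2,)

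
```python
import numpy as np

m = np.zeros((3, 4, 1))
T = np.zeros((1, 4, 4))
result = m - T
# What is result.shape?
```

(3, 4, 4)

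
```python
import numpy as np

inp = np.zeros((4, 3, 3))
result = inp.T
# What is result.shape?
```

(3, 3, 4)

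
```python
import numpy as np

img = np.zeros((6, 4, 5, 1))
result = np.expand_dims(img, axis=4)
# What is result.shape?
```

(6, 4, 5, 1, 1)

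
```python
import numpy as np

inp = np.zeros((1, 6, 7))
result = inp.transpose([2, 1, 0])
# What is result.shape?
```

(7, 6, 1)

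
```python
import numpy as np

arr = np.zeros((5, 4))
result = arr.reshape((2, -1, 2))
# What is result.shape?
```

(2, 5, 2)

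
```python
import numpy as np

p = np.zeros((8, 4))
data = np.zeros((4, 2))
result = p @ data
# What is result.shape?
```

(8, 2)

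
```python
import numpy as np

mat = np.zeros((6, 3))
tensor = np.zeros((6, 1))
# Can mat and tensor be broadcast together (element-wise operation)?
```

Yes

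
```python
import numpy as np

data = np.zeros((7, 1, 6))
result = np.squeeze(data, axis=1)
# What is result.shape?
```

(7, 6)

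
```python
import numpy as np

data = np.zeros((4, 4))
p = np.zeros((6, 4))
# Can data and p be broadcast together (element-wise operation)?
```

No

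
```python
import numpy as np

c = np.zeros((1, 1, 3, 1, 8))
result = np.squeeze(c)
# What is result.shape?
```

(3, 8)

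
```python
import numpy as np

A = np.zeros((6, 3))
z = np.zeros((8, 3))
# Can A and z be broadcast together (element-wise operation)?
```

No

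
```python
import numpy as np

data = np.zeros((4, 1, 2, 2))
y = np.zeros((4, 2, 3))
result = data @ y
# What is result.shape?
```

(4, 4, 2, 3)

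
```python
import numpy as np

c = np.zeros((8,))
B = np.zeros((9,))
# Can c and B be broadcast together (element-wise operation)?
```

No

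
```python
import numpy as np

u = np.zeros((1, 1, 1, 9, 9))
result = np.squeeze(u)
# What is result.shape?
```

(9, 9)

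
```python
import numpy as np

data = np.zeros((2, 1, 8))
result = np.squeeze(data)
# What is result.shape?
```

(2, 8)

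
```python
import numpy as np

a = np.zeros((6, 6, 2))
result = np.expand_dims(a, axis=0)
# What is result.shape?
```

(1, 6, 6, 2)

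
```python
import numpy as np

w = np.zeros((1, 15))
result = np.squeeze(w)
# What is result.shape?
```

(15,)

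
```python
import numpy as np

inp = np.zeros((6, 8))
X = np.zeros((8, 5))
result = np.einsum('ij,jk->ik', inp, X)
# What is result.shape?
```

(6, 5)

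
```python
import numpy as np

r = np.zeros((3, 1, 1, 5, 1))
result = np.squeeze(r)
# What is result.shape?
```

(3, 5)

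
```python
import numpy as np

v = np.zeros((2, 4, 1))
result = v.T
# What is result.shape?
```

(1, 4, 2)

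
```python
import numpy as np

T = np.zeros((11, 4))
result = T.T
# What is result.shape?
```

(4, 11)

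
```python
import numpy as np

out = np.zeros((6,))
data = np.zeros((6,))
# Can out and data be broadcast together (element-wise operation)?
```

Yes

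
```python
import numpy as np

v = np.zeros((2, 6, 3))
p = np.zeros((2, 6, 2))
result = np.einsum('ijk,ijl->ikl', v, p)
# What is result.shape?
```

(2, 3, 2)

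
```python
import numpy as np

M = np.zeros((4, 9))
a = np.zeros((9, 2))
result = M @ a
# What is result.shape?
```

(4, 2)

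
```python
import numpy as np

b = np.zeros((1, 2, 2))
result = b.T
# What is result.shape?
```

(2, 2, 1)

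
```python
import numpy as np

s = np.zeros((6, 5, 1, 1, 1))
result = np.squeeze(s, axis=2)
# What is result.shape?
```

(6, 5, 1, 1)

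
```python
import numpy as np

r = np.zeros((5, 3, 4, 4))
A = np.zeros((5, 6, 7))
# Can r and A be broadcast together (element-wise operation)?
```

No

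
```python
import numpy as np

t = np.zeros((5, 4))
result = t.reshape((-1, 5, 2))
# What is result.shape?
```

(2, 5, 2)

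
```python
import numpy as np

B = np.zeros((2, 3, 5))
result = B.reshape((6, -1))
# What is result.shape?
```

(6, 5)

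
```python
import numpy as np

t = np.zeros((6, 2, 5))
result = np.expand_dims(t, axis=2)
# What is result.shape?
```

(6, 2, 1, 5)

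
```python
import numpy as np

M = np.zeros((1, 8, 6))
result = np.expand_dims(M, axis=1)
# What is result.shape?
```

(1, 1, 8, 6)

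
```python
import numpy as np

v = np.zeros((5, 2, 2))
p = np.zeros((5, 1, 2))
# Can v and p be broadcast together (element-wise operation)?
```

Yes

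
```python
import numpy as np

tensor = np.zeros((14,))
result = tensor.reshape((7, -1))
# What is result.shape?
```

(7, 2)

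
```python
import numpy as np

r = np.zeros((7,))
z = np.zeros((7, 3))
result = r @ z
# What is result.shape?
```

(3,)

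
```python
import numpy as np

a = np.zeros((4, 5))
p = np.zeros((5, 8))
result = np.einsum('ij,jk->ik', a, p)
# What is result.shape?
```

(4, 8)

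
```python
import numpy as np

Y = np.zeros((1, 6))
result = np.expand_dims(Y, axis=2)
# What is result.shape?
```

(1, 6, 1)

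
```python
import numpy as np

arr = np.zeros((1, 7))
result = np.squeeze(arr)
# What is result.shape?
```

(7,)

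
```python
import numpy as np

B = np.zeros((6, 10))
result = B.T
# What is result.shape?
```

(10, 6)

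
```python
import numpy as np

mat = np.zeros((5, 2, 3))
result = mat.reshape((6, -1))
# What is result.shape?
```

(6, 5)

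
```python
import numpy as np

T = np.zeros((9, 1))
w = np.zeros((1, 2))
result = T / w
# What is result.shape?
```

(9, 2)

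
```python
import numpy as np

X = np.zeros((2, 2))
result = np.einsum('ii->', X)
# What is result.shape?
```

()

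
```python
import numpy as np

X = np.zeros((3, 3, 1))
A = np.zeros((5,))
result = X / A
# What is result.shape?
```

(3, 3, 5)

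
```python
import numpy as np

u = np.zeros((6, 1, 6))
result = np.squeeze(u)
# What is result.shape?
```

(6, 6)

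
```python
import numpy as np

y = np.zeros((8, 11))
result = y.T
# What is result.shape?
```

(11, 8)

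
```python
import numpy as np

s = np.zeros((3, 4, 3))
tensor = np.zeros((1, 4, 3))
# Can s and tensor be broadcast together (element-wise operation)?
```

Yes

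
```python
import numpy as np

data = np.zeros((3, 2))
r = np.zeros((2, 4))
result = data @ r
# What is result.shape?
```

(3, 4)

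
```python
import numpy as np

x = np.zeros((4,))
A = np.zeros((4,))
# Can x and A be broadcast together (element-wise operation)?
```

Yes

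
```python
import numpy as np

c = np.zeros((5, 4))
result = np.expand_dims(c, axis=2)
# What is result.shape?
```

(5, 4, 1)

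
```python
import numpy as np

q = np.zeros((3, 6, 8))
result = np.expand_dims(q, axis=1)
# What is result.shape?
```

(3, 1, 6, 8)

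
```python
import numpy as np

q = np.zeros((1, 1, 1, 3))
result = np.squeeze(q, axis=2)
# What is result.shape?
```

(1, 1, 3)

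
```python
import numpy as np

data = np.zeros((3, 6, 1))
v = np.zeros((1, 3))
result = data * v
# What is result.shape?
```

(3, 6, 3)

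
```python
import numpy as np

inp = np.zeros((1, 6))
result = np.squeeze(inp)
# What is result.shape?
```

(6,)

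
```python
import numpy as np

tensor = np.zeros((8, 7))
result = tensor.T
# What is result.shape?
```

(7, 8)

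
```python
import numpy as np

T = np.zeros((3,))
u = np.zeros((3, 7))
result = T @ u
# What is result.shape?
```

(7,)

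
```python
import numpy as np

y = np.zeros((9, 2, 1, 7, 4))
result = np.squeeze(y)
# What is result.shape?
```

(9, 2, 7, 4)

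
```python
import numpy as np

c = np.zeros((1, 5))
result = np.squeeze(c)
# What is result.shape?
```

(5,)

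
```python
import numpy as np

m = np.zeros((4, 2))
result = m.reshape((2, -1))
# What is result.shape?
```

(2, 4)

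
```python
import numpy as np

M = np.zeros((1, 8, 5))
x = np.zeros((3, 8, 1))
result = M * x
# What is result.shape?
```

(3, 8, 5)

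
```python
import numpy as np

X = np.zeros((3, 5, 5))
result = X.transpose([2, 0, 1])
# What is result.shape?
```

(5, 3, 5)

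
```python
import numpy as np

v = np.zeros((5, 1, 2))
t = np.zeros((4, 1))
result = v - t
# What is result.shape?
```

(5, 4, 2)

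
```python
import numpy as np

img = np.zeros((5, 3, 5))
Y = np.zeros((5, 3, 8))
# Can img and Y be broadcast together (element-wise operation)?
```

No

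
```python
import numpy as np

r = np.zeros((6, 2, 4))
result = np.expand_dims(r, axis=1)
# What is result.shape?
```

(6, 1, 2, 4)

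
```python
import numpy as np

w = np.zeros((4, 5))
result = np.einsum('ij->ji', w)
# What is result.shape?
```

(5, 4)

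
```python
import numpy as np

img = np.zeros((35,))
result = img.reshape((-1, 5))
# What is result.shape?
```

(7, 5)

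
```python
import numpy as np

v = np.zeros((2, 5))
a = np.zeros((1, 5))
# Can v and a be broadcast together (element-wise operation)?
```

Yes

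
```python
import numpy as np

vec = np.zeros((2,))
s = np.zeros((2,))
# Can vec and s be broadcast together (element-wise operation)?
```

Yes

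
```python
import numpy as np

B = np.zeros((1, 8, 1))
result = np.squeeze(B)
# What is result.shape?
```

(8,)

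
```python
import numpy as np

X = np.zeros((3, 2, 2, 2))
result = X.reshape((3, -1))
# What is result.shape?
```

(3, 8)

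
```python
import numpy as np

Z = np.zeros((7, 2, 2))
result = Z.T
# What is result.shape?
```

(2, 2, 7)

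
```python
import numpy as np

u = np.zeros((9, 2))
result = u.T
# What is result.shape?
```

(2, 9)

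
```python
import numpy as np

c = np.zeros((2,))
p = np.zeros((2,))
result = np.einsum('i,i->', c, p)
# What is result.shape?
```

()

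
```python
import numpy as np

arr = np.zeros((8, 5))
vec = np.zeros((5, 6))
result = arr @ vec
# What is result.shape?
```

(8, 6)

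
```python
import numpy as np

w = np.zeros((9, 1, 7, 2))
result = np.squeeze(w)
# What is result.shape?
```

(9, 7, 2)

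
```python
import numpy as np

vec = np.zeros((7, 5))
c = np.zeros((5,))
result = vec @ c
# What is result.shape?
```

(7,)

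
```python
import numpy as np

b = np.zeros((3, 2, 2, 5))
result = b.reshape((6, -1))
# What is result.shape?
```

(6, 10)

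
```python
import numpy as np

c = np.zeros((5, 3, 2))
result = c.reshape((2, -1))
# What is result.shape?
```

(2, 15)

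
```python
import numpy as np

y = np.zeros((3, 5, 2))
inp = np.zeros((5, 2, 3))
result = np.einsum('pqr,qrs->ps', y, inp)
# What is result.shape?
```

(3, 3)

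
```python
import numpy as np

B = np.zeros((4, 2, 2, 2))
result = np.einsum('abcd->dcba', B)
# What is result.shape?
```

(2, 2, 2, 4)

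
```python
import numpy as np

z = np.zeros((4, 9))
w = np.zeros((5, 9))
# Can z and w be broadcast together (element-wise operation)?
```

No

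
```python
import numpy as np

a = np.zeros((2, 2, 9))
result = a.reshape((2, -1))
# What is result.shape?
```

(2, 18)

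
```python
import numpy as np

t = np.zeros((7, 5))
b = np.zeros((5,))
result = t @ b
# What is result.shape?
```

(7,)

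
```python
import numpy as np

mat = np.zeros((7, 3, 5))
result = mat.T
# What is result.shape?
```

(5, 3, 7)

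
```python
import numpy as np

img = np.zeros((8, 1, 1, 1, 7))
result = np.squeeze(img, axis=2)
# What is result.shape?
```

(8, 1, 1, 7)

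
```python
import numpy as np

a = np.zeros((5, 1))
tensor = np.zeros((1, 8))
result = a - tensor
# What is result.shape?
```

(5, 8)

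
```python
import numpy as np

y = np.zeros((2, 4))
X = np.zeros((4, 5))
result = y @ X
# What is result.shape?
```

(2, 5)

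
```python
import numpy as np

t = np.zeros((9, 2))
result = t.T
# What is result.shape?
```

(2, 9)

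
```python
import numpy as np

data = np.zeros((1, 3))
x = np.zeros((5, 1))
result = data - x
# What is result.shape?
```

(5, 3)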